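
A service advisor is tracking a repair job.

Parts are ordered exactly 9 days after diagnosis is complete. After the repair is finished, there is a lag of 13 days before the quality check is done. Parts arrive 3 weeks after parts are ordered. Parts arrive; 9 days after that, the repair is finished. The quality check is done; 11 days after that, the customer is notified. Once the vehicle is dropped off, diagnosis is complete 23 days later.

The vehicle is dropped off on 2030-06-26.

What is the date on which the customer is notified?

2030-09-20

The vehicle is dropped off: Jun 26, 2030.
Diagnosis is complete: Jun 26, 2030 + 23 days = Jul 19, 2030.
Parts are ordered: Jul 19, 2030 + 9 days = Jul 28, 2030.
Parts arrive: Jul 28, 2030 + 3 weeks = Aug 18, 2030.
The repair is finished: Aug 18, 2030 + 9 days = Aug 27, 2030.
The quality check is done: Aug 27, 2030 + 13 days = Sep 9, 2030.
The customer is notified: Sep 9, 2030 + 11 days = Sep 20, 2030.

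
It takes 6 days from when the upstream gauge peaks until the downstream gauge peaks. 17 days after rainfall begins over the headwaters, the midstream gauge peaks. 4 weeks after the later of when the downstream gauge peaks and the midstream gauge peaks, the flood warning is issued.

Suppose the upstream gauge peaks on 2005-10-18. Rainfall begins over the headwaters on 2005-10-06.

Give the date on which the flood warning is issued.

The upstream gauge peaks: Oct 18, 2005.
The downstream gauge peaks: Oct 18, 2005 + 6 days = Oct 24, 2005.
Rainfall begins over the headwaters: Oct 6, 2005.
The midstream gauge peaks: Oct 6, 2005 + 17 days = Oct 23, 2005.
Both prerequisites met — the downstream gauge peaks (Oct 24, 2005), the midstream gauge peaks (Oct 23, 2005); the later is Oct 24, 2005.
The flood warning is issued: Oct 24, 2005 + 4 weeks = Nov 21, 2005.

2005-11-21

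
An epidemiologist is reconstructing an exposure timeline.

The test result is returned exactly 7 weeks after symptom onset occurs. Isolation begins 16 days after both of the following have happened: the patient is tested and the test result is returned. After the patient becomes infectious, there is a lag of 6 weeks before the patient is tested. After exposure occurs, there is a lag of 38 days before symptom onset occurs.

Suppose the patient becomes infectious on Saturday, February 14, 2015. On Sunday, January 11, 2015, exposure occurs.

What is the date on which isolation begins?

The patient becomes infectious: Feb 14, 2015.
The patient is tested: Feb 14, 2015 + 6 weeks = Mar 28, 2015.
Exposure occurs: Jan 11, 2015.
Symptom onset occurs: Jan 11, 2015 + 38 days = Feb 18, 2015.
The test result is returned: Feb 18, 2015 + 7 weeks = Apr 8, 2015.
Both prerequisites met — the patient is tested (Mar 28, 2015), the test result is returned (Apr 8, 2015); the later is Apr 8, 2015.
Isolation begins: Apr 8, 2015 + 16 days = Apr 24, 2015.

Friday, April 24, 2015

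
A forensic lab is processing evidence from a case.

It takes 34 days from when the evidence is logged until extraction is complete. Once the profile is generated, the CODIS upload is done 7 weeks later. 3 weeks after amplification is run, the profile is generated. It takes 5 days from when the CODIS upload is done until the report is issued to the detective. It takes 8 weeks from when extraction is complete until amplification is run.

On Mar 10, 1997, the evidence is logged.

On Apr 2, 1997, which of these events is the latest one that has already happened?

The evidence is logged: Mar 10, 1997.
Extraction is complete: Mar 10, 1997 + 34 days = Apr 13, 1997.
Amplification is run: Apr 13, 1997 + 8 weeks = Jun 8, 1997.
The profile is generated: Jun 8, 1997 + 3 weeks = Jun 29, 1997.
The CODIS upload is done: Jun 29, 1997 + 7 weeks = Aug 17, 1997.
The report is issued to the detective: Aug 17, 1997 + 5 days = Aug 22, 1997.
Apr 2, 1997 falls between when the evidence is logged (Mar 10, 1997) and when extraction is complete (Apr 13, 1997).

The evidence is logged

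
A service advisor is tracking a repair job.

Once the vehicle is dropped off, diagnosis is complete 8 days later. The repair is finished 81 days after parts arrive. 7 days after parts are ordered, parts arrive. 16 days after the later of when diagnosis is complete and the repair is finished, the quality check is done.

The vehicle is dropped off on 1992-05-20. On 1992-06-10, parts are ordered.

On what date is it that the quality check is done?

The vehicle is dropped off: May 20, 1992.
Diagnosis is complete: May 20, 1992 + 8 days = May 28, 1992.
Parts are ordered: Jun 10, 1992.
Parts arrive: Jun 10, 1992 + 7 days = Jun 17, 1992.
The repair is finished: Jun 17, 1992 + 81 days = Sep 6, 1992.
Both prerequisites met — diagnosis is complete (May 28, 1992), the repair is finished (Sep 6, 1992); the later is Sep 6, 1992.
The quality check is done: Sep 6, 1992 + 16 days = Sep 22, 1992.

1992-09-22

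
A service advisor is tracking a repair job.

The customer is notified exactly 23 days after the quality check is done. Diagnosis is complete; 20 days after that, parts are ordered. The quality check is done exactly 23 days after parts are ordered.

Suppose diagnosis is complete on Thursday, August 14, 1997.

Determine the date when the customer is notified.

Sunday, October 19, 1997

Diagnosis is complete: Aug 14, 1997.
Parts are ordered: Aug 14, 1997 + 20 days = Sep 3, 1997.
The quality check is done: Sep 3, 1997 + 23 days = Sep 26, 1997.
The customer is notified: Sep 26, 1997 + 23 days = Oct 19, 1997.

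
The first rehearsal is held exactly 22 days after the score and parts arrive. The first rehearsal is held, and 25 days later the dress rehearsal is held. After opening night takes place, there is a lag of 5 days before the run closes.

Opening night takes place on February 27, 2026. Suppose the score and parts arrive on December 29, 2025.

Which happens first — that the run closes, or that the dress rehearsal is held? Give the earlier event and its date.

Opening night takes place: Feb 27, 2026.
The run closes: Feb 27, 2026 + 5 days = Mar 4, 2026.
The score and parts arrive: Dec 29, 2025.
The first rehearsal is held: Dec 29, 2025 + 22 days = Jan 20, 2026.
The dress rehearsal is held: Jan 20, 2026 + 25 days = Feb 14, 2026.
Comparing: the run closes on Mar 4, 2026 vs the dress rehearsal is held on Feb 14, 2026. Earlier: the dress rehearsal is held.

The dress rehearsal is held — February 14, 2026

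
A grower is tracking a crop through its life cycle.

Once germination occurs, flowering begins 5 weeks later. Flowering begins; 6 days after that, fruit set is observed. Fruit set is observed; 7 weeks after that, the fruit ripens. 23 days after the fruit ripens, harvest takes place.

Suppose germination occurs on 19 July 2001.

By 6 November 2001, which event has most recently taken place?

Germination occurs: Jul 19, 2001.
Flowering begins: Jul 19, 2001 + 5 weeks = Aug 23, 2001.
Fruit set is observed: Aug 23, 2001 + 6 days = Aug 29, 2001.
The fruit ripens: Aug 29, 2001 + 7 weeks = Oct 17, 2001.
Harvest takes place: Oct 17, 2001 + 23 days = Nov 9, 2001.
Nov 6, 2001 falls between when the fruit ripens (Oct 17, 2001) and when harvest takes place (Nov 9, 2001).

The fruit ripens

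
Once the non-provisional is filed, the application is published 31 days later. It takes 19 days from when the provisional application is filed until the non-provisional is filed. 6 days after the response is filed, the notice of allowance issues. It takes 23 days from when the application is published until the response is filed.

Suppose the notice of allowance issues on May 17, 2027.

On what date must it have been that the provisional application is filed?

The notice of allowance issues: May 17, 2027.
The response is filed: May 17, 2027 − 6 days = May 11, 2027.
The application is published: May 11, 2027 − 23 days = Apr 18, 2027.
The non-provisional is filed: Apr 18, 2027 − 31 days = Mar 18, 2027.
The provisional application is filed: Mar 18, 2027 − 19 days = Feb 27, 2027.

February 27, 2027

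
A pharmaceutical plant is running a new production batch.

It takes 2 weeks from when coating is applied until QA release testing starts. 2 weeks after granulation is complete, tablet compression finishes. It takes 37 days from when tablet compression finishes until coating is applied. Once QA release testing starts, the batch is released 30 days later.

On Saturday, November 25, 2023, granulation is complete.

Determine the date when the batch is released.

Granulation is complete: Nov 25, 2023.
Tablet compression finishes: Nov 25, 2023 + 2 weeks = Dec 9, 2023.
Coating is applied: Dec 9, 2023 + 37 days = Jan 15, 2024.
QA release testing starts: Jan 15, 2024 + 2 weeks = Jan 29, 2024.
The batch is released: Jan 29, 2024 + 30 days = Feb 28, 2024.

Wednesday, February 28, 2024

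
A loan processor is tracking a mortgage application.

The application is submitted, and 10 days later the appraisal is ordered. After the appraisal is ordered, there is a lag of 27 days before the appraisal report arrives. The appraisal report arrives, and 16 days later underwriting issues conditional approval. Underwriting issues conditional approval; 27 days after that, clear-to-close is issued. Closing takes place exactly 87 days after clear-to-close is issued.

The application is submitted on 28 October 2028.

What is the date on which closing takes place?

13 April 2029

The application is submitted: Oct 28, 2028.
The appraisal is ordered: Oct 28, 2028 + 10 days = Nov 7, 2028.
The appraisal report arrives: Nov 7, 2028 + 27 days = Dec 4, 2028.
Underwriting issues conditional approval: Dec 4, 2028 + 16 days = Dec 20, 2028.
Clear-to-close is issued: Dec 20, 2028 + 27 days = Jan 16, 2029.
Closing takes place: Jan 16, 2029 + 87 days = Apr 13, 2029.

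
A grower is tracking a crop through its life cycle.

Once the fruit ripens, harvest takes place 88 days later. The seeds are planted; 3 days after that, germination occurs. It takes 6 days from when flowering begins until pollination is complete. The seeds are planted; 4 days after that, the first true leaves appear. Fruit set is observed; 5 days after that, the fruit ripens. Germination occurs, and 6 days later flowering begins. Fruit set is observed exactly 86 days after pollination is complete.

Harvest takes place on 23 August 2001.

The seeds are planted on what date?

Harvest takes place: Aug 23, 2001.
The fruit ripens: Aug 23, 2001 − 88 days = May 27, 2001.
Fruit set is observed: May 27, 2001 − 5 days = May 22, 2001.
Pollination is complete: May 22, 2001 − 86 days = Feb 25, 2001.
Flowering begins: Feb 25, 2001 − 6 days = Feb 19, 2001.
Germination occurs: Feb 19, 2001 − 6 days = Feb 13, 2001.
The seeds are planted: Feb 13, 2001 − 3 days = Feb 10, 2001.

10 February 2001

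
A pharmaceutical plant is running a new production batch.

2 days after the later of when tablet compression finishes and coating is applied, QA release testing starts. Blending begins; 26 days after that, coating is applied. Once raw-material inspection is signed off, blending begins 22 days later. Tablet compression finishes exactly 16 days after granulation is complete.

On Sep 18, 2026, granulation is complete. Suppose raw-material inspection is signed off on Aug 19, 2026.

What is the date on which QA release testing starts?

Granulation is complete: Sep 18, 2026.
Tablet compression finishes: Sep 18, 2026 + 16 days = Oct 4, 2026.
Raw-material inspection is signed off: Aug 19, 2026.
Blending begins: Aug 19, 2026 + 22 days = Sep 10, 2026.
Coating is applied: Sep 10, 2026 + 26 days = Oct 6, 2026.
Both prerequisites met — tablet compression finishes (Oct 4, 2026), coating is applied (Oct 6, 2026); the later is Oct 6, 2026.
QA release testing starts: Oct 6, 2026 + 2 days = Oct 8, 2026.

Oct 8, 2026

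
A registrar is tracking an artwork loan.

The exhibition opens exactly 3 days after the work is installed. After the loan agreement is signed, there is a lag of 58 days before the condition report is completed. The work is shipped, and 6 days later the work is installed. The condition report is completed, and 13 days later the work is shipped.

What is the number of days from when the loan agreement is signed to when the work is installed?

77 days

Causal path: the loan agreement is signed → the condition report is completed → the work is shipped → the work is installed.
Total delay along the path: 58 + 13 + 6 = 77 days.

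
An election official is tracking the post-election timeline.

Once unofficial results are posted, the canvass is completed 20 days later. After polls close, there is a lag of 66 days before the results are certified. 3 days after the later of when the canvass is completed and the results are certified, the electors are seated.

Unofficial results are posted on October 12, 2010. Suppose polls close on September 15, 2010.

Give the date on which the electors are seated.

November 23, 2010

Unofficial results are posted: Oct 12, 2010.
The canvass is completed: Oct 12, 2010 + 20 days = Nov 1, 2010.
Polls close: Sep 15, 2010.
The results are certified: Sep 15, 2010 + 66 days = Nov 20, 2010.
Both prerequisites met — the canvass is completed (Nov 1, 2010), the results are certified (Nov 20, 2010); the later is Nov 20, 2010.
The electors are seated: Nov 20, 2010 + 3 days = Nov 23, 2010.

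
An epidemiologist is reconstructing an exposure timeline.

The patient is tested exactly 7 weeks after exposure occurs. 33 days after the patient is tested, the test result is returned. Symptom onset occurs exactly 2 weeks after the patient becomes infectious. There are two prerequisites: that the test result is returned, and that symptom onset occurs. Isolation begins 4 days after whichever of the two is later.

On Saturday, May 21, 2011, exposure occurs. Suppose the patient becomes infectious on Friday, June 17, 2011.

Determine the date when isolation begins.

Monday, August 15, 2011

Exposure occurs: May 21, 2011.
The patient is tested: May 21, 2011 + 7 weeks = Jul 9, 2011.
The test result is returned: Jul 9, 2011 + 33 days = Aug 11, 2011.
The patient becomes infectious: Jun 17, 2011.
Symptom onset occurs: Jun 17, 2011 + 2 weeks = Jul 1, 2011.
Both prerequisites met — the test result is returned (Aug 11, 2011), symptom onset occurs (Jul 1, 2011); the later is Aug 11, 2011.
Isolation begins: Aug 11, 2011 + 4 days = Aug 15, 2011.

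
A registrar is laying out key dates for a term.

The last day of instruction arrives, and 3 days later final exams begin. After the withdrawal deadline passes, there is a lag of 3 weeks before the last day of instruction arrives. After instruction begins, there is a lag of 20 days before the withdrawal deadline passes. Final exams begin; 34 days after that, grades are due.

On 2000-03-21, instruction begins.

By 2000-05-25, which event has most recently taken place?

Instruction begins: Mar 21, 2000.
The withdrawal deadline passes: Mar 21, 2000 + 20 days = Apr 10, 2000.
The last day of instruction arrives: Apr 10, 2000 + 3 weeks = May 1, 2000.
Final exams begin: May 1, 2000 + 3 days = May 4, 2000.
Grades are due: May 4, 2000 + 34 days = Jun 7, 2000.
May 25, 2000 falls between when final exams begin (May 4, 2000) and when grades are due (Jun 7, 2000).

Final exams begin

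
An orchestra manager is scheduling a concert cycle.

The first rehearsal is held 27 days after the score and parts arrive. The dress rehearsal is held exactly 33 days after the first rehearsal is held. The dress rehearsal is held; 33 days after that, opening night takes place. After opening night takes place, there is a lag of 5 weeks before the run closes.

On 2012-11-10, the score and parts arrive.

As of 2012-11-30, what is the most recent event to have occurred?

The score and parts arrive: Nov 10, 2012.
The first rehearsal is held: Nov 10, 2012 + 27 days = Dec 7, 2012.
The dress rehearsal is held: Dec 7, 2012 + 33 days = Jan 9, 2013.
Opening night takes place: Jan 9, 2013 + 33 days = Feb 11, 2013.
The run closes: Feb 11, 2013 + 5 weeks = Mar 18, 2013.
Nov 30, 2012 falls between when the score and parts arrive (Nov 10, 2012) and when the first rehearsal is held (Dec 7, 2012).

The score and parts arrive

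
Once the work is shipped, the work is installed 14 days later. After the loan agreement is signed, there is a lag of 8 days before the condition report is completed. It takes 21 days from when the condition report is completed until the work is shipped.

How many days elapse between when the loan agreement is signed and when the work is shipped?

Causal path: the loan agreement is signed → the condition report is completed → the work is shipped.
Total delay along the path: 8 + 21 = 29 days.

29 days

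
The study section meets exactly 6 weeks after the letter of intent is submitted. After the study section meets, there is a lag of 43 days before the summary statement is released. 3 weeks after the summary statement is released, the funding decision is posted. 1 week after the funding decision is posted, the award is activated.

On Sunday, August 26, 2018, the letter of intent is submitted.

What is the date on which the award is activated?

Monday, December 17, 2018

The letter of intent is submitted: Aug 26, 2018.
The study section meets: Aug 26, 2018 + 6 weeks = Oct 7, 2018.
The summary statement is released: Oct 7, 2018 + 43 days = Nov 19, 2018.
The funding decision is posted: Nov 19, 2018 + 3 weeks = Dec 10, 2018.
The award is activated: Dec 10, 2018 + 1 week = Dec 17, 2018.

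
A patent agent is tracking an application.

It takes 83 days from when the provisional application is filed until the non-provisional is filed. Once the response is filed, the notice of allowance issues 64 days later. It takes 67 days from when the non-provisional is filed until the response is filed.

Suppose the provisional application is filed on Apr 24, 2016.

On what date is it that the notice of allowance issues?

The provisional application is filed: Apr 24, 2016.
The non-provisional is filed: Apr 24, 2016 + 83 days = Jul 16, 2016.
The response is filed: Jul 16, 2016 + 67 days = Sep 21, 2016.
The notice of allowance issues: Sep 21, 2016 + 64 days = Nov 24, 2016.

Nov 24, 2016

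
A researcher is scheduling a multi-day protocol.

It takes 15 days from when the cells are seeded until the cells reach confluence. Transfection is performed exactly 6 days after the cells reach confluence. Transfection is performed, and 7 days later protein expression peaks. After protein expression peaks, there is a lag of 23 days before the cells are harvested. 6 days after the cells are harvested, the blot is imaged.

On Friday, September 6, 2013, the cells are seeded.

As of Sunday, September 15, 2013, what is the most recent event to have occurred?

The cells are seeded: Sep 6, 2013.
The cells reach confluence: Sep 6, 2013 + 15 days = Sep 21, 2013.
Transfection is performed: Sep 21, 2013 + 6 days = Sep 27, 2013.
Protein expression peaks: Sep 27, 2013 + 7 days = Oct 4, 2013.
The cells are harvested: Oct 4, 2013 + 23 days = Oct 27, 2013.
The blot is imaged: Oct 27, 2013 + 6 days = Nov 2, 2013.
Sep 15, 2013 falls between when the cells are seeded (Sep 6, 2013) and when the cells reach confluence (Sep 21, 2013).

The cells are seeded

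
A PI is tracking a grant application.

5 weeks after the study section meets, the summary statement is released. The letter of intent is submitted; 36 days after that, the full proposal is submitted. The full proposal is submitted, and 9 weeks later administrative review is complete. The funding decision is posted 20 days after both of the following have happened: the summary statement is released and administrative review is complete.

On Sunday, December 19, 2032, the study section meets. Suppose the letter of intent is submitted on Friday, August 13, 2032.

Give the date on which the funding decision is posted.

Saturday, February 12, 2033

The study section meets: Dec 19, 2032.
The summary statement is released: Dec 19, 2032 + 5 weeks = Jan 23, 2033.
The letter of intent is submitted: Aug 13, 2032.
The full proposal is submitted: Aug 13, 2032 + 36 days = Sep 18, 2032.
Administrative review is complete: Sep 18, 2032 + 9 weeks = Nov 20, 2032.
Both prerequisites met — the summary statement is released (Jan 23, 2033), administrative review is complete (Nov 20, 2032); the later is Jan 23, 2033.
The funding decision is posted: Jan 23, 2033 + 20 days = Feb 12, 2033.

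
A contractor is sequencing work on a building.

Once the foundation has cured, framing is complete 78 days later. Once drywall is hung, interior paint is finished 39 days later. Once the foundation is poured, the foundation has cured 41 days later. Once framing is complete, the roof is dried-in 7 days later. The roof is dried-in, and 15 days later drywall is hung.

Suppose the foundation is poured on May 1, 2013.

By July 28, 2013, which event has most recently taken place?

The foundation has cured

The foundation is poured: May 1, 2013.
The foundation has cured: May 1, 2013 + 41 days = Jun 11, 2013.
Framing is complete: Jun 11, 2013 + 78 days = Aug 28, 2013.
The roof is dried-in: Aug 28, 2013 + 7 days = Sep 4, 2013.
Drywall is hung: Sep 4, 2013 + 15 days = Sep 19, 2013.
Interior paint is finished: Sep 19, 2013 + 39 days = Oct 28, 2013.
Jul 28, 2013 falls between when the foundation has cured (Jun 11, 2013) and when framing is complete (Aug 28, 2013).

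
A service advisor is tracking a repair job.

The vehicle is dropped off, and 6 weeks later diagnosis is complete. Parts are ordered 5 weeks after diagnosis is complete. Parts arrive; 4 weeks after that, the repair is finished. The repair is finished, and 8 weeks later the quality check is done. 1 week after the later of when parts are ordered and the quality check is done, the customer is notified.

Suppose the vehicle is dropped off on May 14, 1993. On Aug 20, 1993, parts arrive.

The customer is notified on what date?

The vehicle is dropped off: May 14, 1993.
Diagnosis is complete: May 14, 1993 + 6 weeks = Jun 25, 1993.
Parts are ordered: Jun 25, 1993 + 5 weeks = Jul 30, 1993.
Parts arrive: Aug 20, 1993.
The repair is finished: Aug 20, 1993 + 4 weeks = Sep 17, 1993.
The quality check is done: Sep 17, 1993 + 8 weeks = Nov 12, 1993.
Both prerequisites met — parts are ordered (Jul 30, 1993), the quality check is done (Nov 12, 1993); the later is Nov 12, 1993.
The customer is notified: Nov 12, 1993 + 1 week = Nov 19, 1993.

Nov 19, 1993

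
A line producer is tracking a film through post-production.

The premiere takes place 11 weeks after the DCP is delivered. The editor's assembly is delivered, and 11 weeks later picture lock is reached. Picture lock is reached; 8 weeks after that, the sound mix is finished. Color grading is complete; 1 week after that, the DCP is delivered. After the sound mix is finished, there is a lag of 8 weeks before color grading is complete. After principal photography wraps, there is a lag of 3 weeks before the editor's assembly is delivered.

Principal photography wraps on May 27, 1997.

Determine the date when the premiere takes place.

Principal photography wraps: May 27, 1997.
The editor's assembly is delivered: May 27, 1997 + 3 weeks = Jun 17, 1997.
Picture lock is reached: Jun 17, 1997 + 11 weeks = Sep 2, 1997.
The sound mix is finished: Sep 2, 1997 + 8 weeks = Oct 28, 1997.
Color grading is complete: Oct 28, 1997 + 8 weeks = Dec 23, 1997.
The DCP is delivered: Dec 23, 1997 + 1 week = Dec 30, 1997.
The premiere takes place: Dec 30, 1997 + 11 weeks = Mar 17, 1998.

March 17, 1998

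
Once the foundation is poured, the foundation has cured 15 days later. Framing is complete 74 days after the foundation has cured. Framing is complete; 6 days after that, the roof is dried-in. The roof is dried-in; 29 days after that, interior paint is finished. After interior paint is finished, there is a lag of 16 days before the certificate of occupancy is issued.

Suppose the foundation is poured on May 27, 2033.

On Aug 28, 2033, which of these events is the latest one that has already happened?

Framing is complete

The foundation is poured: May 27, 2033.
The foundation has cured: May 27, 2033 + 15 days = Jun 11, 2033.
Framing is complete: Jun 11, 2033 + 74 days = Aug 24, 2033.
The roof is dried-in: Aug 24, 2033 + 6 days = Aug 30, 2033.
Interior paint is finished: Aug 30, 2033 + 29 days = Sep 28, 2033.
The certificate of occupancy is issued: Sep 28, 2033 + 16 days = Oct 14, 2033.
Aug 28, 2033 falls between when framing is complete (Aug 24, 2033) and when the roof is dried-in (Aug 30, 2033).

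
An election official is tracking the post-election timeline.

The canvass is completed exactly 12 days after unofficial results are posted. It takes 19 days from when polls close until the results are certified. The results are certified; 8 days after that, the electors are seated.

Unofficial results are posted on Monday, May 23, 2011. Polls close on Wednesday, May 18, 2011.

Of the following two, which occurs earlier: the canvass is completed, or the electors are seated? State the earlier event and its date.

The canvass is completed — Saturday, June 4, 2011

Unofficial results are posted: May 23, 2011.
The canvass is completed: May 23, 2011 + 12 days = Jun 4, 2011.
Polls close: May 18, 2011.
The results are certified: May 18, 2011 + 19 days = Jun 6, 2011.
The electors are seated: Jun 6, 2011 + 8 days = Jun 14, 2011.
Comparing: the canvass is completed on Jun 4, 2011 vs the electors are seated on Jun 14, 2011. Earlier: the canvass is completed.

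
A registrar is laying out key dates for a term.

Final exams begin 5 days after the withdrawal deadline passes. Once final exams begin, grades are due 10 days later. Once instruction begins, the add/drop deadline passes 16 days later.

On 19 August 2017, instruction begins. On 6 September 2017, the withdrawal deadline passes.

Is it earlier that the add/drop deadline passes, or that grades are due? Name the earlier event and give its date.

The add/drop deadline passes — 4 September 2017

Instruction begins: Aug 19, 2017.
The add/drop deadline passes: Aug 19, 2017 + 16 days = Sep 4, 2017.
The withdrawal deadline passes: Sep 6, 2017.
Final exams begin: Sep 6, 2017 + 5 days = Sep 11, 2017.
Grades are due: Sep 11, 2017 + 10 days = Sep 21, 2017.
Comparing: the add/drop deadline passes on Sep 4, 2017 vs grades are due on Sep 21, 2017. Earlier: the add/drop deadline passes.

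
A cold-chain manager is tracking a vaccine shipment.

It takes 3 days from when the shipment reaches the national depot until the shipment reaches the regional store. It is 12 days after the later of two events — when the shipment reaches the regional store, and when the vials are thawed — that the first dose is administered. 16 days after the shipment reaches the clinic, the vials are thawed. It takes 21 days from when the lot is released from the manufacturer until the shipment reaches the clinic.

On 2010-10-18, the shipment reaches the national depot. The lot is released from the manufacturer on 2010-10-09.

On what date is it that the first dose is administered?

2010-11-27

The shipment reaches the national depot: Oct 18, 2010.
The shipment reaches the regional store: Oct 18, 2010 + 3 days = Oct 21, 2010.
The lot is released from the manufacturer: Oct 9, 2010.
The shipment reaches the clinic: Oct 9, 2010 + 21 days = Oct 30, 2010.
The vials are thawed: Oct 30, 2010 + 16 days = Nov 15, 2010.
Both prerequisites met — the shipment reaches the regional store (Oct 21, 2010), the vials are thawed (Nov 15, 2010); the later is Nov 15, 2010.
The first dose is administered: Nov 15, 2010 + 12 days = Nov 27, 2010.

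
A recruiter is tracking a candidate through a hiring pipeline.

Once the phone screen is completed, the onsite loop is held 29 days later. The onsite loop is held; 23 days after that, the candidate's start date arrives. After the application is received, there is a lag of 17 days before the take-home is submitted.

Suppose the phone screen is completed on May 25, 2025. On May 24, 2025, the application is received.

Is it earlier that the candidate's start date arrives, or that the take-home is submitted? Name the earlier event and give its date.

The take-home is submitted — Jun 10, 2025

The phone screen is completed: May 25, 2025.
The onsite loop is held: May 25, 2025 + 29 days = Jun 23, 2025.
The candidate's start date arrives: Jun 23, 2025 + 23 days = Jul 16, 2025.
The application is received: May 24, 2025.
The take-home is submitted: May 24, 2025 + 17 days = Jun 10, 2025.
Comparing: the candidate's start date arrives on Jul 16, 2025 vs the take-home is submitted on Jun 10, 2025. Earlier: the take-home is submitted.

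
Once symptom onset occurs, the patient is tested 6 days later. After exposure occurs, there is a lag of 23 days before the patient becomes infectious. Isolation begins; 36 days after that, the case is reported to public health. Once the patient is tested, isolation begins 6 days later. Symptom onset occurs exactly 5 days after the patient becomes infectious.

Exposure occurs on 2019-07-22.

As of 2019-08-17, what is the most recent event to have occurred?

The patient becomes infectious

Exposure occurs: Jul 22, 2019.
The patient becomes infectious: Jul 22, 2019 + 23 days = Aug 14, 2019.
Symptom onset occurs: Aug 14, 2019 + 5 days = Aug 19, 2019.
The patient is tested: Aug 19, 2019 + 6 days = Aug 25, 2019.
Isolation begins: Aug 25, 2019 + 6 days = Aug 31, 2019.
The case is reported to public health: Aug 31, 2019 + 36 days = Oct 6, 2019.
Aug 17, 2019 falls between when the patient becomes infectious (Aug 14, 2019) and when symptom onset occurs (Aug 19, 2019).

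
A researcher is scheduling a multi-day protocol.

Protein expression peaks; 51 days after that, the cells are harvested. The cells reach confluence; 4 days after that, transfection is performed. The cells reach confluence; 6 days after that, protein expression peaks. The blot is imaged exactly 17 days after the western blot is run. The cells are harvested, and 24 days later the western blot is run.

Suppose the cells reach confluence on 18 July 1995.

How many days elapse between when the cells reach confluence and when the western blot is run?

81 days

Causal path: the cells reach confluence → protein expression peaks → the cells are harvested → the western blot is run.
Total delay along the path: 6 + 51 + 24 = 81 days.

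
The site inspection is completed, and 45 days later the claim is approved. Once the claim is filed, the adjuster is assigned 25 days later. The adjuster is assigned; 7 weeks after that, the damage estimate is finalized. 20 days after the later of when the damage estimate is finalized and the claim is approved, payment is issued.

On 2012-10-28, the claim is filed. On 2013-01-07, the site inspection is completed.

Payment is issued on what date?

2013-03-13

The claim is filed: Oct 28, 2012.
The adjuster is assigned: Oct 28, 2012 + 25 days = Nov 22, 2012.
The damage estimate is finalized: Nov 22, 2012 + 7 weeks = Jan 10, 2013.
The site inspection is completed: Jan 7, 2013.
The claim is approved: Jan 7, 2013 + 45 days = Feb 21, 2013.
Both prerequisites met — the damage estimate is finalized (Jan 10, 2013), the claim is approved (Feb 21, 2013); the later is Feb 21, 2013.
Payment is issued: Feb 21, 2013 + 20 days = Mar 13, 2013.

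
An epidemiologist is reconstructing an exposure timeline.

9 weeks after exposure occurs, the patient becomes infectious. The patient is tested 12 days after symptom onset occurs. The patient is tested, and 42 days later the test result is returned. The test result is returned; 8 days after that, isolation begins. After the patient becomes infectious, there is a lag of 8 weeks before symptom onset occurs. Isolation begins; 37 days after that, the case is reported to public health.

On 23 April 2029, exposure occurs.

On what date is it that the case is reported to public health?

27 November 2029

Exposure occurs: Apr 23, 2029.
The patient becomes infectious: Apr 23, 2029 + 9 weeks = Jun 25, 2029.
Symptom onset occurs: Jun 25, 2029 + 8 weeks = Aug 20, 2029.
The patient is tested: Aug 20, 2029 + 12 days = Sep 1, 2029.
The test result is returned: Sep 1, 2029 + 42 days = Oct 13, 2029.
Isolation begins: Oct 13, 2029 + 8 days = Oct 21, 2029.
The case is reported to public health: Oct 21, 2029 + 37 days = Nov 27, 2029.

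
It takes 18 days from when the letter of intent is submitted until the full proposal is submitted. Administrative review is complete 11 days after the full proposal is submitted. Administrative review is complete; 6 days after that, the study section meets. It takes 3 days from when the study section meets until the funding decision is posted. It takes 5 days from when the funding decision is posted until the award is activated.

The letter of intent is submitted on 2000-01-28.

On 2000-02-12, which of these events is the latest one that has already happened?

The letter of intent is submitted: Jan 28, 2000.
The full proposal is submitted: Jan 28, 2000 + 18 days = Feb 15, 2000.
Administrative review is complete: Feb 15, 2000 + 11 days = Feb 26, 2000.
The study section meets: Feb 26, 2000 + 6 days = Mar 3, 2000.
The funding decision is posted: Mar 3, 2000 + 3 days = Mar 6, 2000.
The award is activated: Mar 6, 2000 + 5 days = Mar 11, 2000.
Feb 12, 2000 falls between when the letter of intent is submitted (Jan 28, 2000) and when the full proposal is submitted (Feb 15, 2000).

The letter of intent is submitted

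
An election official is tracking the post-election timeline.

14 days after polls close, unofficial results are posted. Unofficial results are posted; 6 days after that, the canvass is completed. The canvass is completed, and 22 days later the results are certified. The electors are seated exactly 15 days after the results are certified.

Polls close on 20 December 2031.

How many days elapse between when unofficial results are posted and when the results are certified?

28 days

Causal path: unofficial results are posted → the canvass is completed → the results are certified.
Total delay along the path: 6 + 22 = 28 days.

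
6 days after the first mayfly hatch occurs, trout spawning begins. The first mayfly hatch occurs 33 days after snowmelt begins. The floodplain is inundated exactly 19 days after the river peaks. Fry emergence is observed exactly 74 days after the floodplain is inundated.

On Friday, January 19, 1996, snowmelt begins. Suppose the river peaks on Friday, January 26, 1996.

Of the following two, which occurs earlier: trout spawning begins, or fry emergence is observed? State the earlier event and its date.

Trout spawning begins — Tuesday, February 27, 1996

Snowmelt begins: Jan 19, 1996.
The first mayfly hatch occurs: Jan 19, 1996 + 33 days = Feb 21, 1996.
Trout spawning begins: Feb 21, 1996 + 6 days = Feb 27, 1996.
The river peaks: Jan 26, 1996.
The floodplain is inundated: Jan 26, 1996 + 19 days = Feb 14, 1996.
Fry emergence is observed: Feb 14, 1996 + 74 days = Apr 28, 1996.
Comparing: trout spawning begins on Feb 27, 1996 vs fry emergence is observed on Apr 28, 1996. Earlier: trout spawning begins.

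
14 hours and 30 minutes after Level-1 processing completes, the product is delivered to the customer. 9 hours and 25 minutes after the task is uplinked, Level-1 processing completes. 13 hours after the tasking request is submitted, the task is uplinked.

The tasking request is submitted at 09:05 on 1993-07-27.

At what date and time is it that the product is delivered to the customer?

The tasking request is submitted: 09:05 Jul 27, 1993.
The task is uplinked: 09:05 Jul 27, 1993 + 13h = 22:05 Jul 27, 1993.
Level-1 processing completes: 22:05 Jul 27, 1993 + 9h25m = 07:30 Jul 28, 1993.
The product is delivered to the customer: 07:30 Jul 28, 1993 + 14h30m = 22:00 Jul 28, 1993.

22:00 on 1993-07-28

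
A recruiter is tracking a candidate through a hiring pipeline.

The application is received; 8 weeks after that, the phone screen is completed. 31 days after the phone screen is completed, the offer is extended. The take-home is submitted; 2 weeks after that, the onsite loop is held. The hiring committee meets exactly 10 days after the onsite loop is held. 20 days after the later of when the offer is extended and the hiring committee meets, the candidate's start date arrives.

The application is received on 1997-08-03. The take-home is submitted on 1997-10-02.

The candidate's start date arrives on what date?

The application is received: Aug 3, 1997.
The phone screen is completed: Aug 3, 1997 + 8 weeks = Sep 28, 1997.
The offer is extended: Sep 28, 1997 + 31 days = Oct 29, 1997.
The take-home is submitted: Oct 2, 1997.
The onsite loop is held: Oct 2, 1997 + 2 weeks = Oct 16, 1997.
The hiring committee meets: Oct 16, 1997 + 10 days = Oct 26, 1997.
Both prerequisites met — the offer is extended (Oct 29, 1997), the hiring committee meets (Oct 26, 1997); the later is Oct 29, 1997.
The candidate's start date arrives: Oct 29, 1997 + 20 days = Nov 18, 1997.

1997-11-18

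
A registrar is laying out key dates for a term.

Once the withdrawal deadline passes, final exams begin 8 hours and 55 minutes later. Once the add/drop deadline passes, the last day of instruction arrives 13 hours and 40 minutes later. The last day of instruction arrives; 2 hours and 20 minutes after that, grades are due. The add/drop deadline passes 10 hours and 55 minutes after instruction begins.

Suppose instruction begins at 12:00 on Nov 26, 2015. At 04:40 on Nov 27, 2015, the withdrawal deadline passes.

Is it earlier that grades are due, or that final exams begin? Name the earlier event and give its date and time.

Final exams begin — 13:35 on Nov 27, 2015

Instruction begins: 12:00 Nov 26, 2015.
The add/drop deadline passes: 12:00 Nov 26, 2015 + 10h55m = 22:55 Nov 26, 2015.
The last day of instruction arrives: 22:55 Nov 26, 2015 + 13h40m = 12:35 Nov 27, 2015.
Grades are due: 12:35 Nov 27, 2015 + 2h20m = 14:55 Nov 27, 2015.
The withdrawal deadline passes: 04:40 Nov 27, 2015.
Final exams begin: 04:40 Nov 27, 2015 + 8h55m = 13:35 Nov 27, 2015.
Comparing: grades are due at 14:55 Nov 27, 2015 vs final exams begin at 13:35 Nov 27, 2015. Earlier: final exams begin.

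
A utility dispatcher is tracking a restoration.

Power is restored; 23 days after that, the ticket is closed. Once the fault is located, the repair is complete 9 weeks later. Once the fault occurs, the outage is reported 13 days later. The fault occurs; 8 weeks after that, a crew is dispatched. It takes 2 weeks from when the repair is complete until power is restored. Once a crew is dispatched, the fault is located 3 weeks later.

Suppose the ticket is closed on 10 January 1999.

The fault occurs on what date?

17 July 1998

The ticket is closed: Jan 10, 1999.
Power is restored: Jan 10, 1999 − 23 days = Dec 18, 1998.
The repair is complete: Dec 18, 1998 − 2 weeks = Dec 4, 1998.
The fault is located: Dec 4, 1998 − 9 weeks = Oct 2, 1998.
A crew is dispatched: Oct 2, 1998 − 3 weeks = Sep 11, 1998.
The fault occurs: Sep 11, 1998 − 8 weeks = Jul 17, 1998.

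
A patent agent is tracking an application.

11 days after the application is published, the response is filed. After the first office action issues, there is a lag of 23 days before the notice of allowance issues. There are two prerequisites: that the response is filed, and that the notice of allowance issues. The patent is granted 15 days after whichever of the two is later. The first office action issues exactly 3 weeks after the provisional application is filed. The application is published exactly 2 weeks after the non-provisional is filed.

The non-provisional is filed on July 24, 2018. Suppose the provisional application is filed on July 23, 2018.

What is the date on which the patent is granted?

The non-provisional is filed: Jul 24, 2018.
The application is published: Jul 24, 2018 + 2 weeks = Aug 7, 2018.
The response is filed: Aug 7, 2018 + 11 days = Aug 18, 2018.
The provisional application is filed: Jul 23, 2018.
The first office action issues: Jul 23, 2018 + 3 weeks = Aug 13, 2018.
The notice of allowance issues: Aug 13, 2018 + 23 days = Sep 5, 2018.
Both prerequisites met — the response is filed (Aug 18, 2018), the notice of allowance issues (Sep 5, 2018); the later is Sep 5, 2018.
The patent is granted: Sep 5, 2018 + 15 days = Sep 20, 2018.

September 20, 2018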